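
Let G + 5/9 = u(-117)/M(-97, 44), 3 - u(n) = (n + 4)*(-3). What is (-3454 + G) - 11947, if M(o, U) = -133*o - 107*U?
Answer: -378555842/24579 ≈ -15402.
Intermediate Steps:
u(n) = 15 + 3*n (u(n) = 3 - (n + 4)*(-3) = 3 - (4 + n)*(-3) = 3 - (-12 - 3*n) = 3 + (12 + 3*n) = 15 + 3*n)
G = -14663/24579 (G = -5/9 + (15 + 3*(-117))/(-133*(-97) - 107*44) = -5/9 + (15 - 351)/(12901 - 4708) = -5/9 - 336/8193 = -5/9 - 336*1/8193 = -5/9 - 112/2731 = -14663/24579 ≈ -0.59657)
(-3454 + G) - 11947 = (-3454 - 14663/24579) - 11947 = -84910529/24579 - 11947 = -378555842/24579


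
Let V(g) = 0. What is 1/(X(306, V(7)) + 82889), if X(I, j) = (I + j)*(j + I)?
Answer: 1/176525 ≈ 5.6649e-6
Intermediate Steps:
X(I, j) = (I + j)² (X(I, j) = (I + j)*(I + j) = (I + j)²)
1/(X(306, V(7)) + 82889) = 1/((306 + 0)² + 82889) = 1/(306² + 82889) = 1/(93636 + 82889) = 1/176525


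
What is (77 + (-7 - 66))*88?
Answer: 352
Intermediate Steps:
(77 + (-7 - 66))*88 = (77 - 73)*88 = 4*88 = 352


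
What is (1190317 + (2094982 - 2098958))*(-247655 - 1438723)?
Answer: -2000619362898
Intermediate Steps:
(1190317 + (2094982 - 2098958))*(-247655 - 1438723) = (1190317 - 3976)*(-1686378) = 1186341*(-1686378) = -2000619362898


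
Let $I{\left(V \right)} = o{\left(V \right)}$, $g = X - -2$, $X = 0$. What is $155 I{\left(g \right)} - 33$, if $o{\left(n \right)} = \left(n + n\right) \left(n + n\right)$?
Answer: $2447$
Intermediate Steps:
$g = 2$ ($g = 0 - -2 = 0 + 2 = 2$)
$o{\left(n \right)} = 4 n^{2}$ ($o{\left(n \right)} = 2 n 2 n = 4 n^{2}$)
$I{\left(V \right)} = 4 V^{2}$
$155 I{\left(g \right)} - 33 = 155 \cdot 4 \cdot 2^{2} - 33 = 155 \cdot 4 \cdot 4 - 33 = 155 \cdot 16 - 33 = 2480 - 33 = 2447$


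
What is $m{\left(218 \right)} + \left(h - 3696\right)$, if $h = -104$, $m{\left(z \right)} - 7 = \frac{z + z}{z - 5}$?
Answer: $- \frac{807473}{213} \approx -3791.0$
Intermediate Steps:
$m{\left(z \right)} = 7 + \frac{2 z}{-5 + z}$ ($m{\left(z \right)} = 7 + \frac{z + z}{z - 5} = 7 + \frac{2 z}{-5 + z}$)
$m{\left(218 \right)} + \left(h - 3696\right) = \frac{-35 + 9 \cdot 218}{-5 + 218} - 3800 = \frac{-35 + 1962}{213} - 3800 = \frac{1}{213} \cdot 1927 - 3800 = \frac{1927}{213} - 3800 = - \frac{807473}{213}$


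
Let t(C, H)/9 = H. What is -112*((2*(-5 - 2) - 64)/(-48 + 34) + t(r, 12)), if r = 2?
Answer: -12720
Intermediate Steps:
t(C, H) = 9*H
-112*((2*(-5 - 2) - 64)/(-48 + 34) + t(r, 12)) = -112*((2*(-5 - 2) - 64)/(-48 + 34) + 9*12) = -112*((2*(-7) - 64)/(-14) + 108) = -112*((-14 - 64)*(-1/14) + 108) = -112*(-78*(-1/14) + 108) = -112*(39/7 + 108) = -112*795/7 = -12720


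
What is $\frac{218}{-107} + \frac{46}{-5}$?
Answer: $- \frac{6012}{535} \approx -11.237$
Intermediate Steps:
$\frac{218}{-107} + \frac{46}{-5} = 218 \left(- \frac{1}{107}\right) + 46 \left(- \frac{1}{5}\right) = - \frac{218}{107} - \frac{46}{5} = - \frac{6012}{535}$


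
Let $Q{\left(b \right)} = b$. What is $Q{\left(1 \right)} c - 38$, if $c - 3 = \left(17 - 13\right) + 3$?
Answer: $-28$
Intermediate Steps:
$c = 10$ ($c = 3 + \left(\left(17 - 13\right) + 3\right) = 3 + \left(4 + 3\right) = 3 + 7 = 10$)
$Q{\left(1 \right)} c - 38 = 1 \cdot 10 - 38 = 10 - 38 = -28$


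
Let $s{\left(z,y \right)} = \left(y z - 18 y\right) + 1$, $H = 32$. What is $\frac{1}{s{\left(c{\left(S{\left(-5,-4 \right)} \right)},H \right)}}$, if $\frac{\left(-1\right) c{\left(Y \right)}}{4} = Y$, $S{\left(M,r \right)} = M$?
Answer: $\frac{1}{65} \approx 0.015385$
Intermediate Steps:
$c{\left(Y \right)} = - 4 Y$
$s{\left(z,y \right)} = 1 - 18 y + y z$ ($s{\left(z,y \right)} = \left(- 18 y + y z\right) + 1 = 1 - 18 y + y z$)
$\frac{1}{s{\left(c{\left(S{\left(-5,-4 \right)} \right)},H \right)}} = \frac{1}{1 - 576 + 32 \left(\left(-4\right) \left(-5\right)\right)} = \frac{1}{1 - 576 + 32 \cdot 20} = \frac{1}{1 - 576 + 640} = \frac{1}{65}$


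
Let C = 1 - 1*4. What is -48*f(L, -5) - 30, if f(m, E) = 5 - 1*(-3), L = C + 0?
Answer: -414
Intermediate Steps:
C = -3 (C = 1 - 4 = -3)
L = -3 (L = -3 + 0 = -3)
f(m, E) = 8 (f(m, E) = 5 + 3 = 8)
-48*f(L, -5) - 30 = -48*8 - 30 = -384 - 30 = -414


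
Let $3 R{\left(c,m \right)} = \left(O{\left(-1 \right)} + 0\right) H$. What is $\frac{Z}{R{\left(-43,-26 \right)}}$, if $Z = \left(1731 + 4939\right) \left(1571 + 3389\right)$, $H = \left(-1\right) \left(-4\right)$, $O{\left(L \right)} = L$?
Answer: $-24812400$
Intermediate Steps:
$H = 4$
$Z = 33083200$ ($Z = 6670 \cdot 4960 = 33083200$)
$R{\left(c,m \right)} = - \frac{4}{3}$ ($R{\left(c,m \right)} = \frac{\left(-1 + 0\right) 4}{3} = \frac{\left(-1\right) 4}{3} = \frac{1}{3} \left(-4\right) = - \frac{4}{3}$)
$\frac{Z}{R{\left(-43,-26 \right)}} = \frac{33083200}{- \frac{4}{3}} = 33083200 \left(- \frac{3}{4}\right) = -24812400$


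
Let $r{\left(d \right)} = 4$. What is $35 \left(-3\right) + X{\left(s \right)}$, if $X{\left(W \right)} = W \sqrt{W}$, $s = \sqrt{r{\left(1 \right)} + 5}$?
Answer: $-105 + 3 \sqrt{3} \approx -99.804$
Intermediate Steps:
$s = 3$ ($s = \sqrt{4 + 5} = \sqrt{9} = 3$)
$X{\left(W \right)} = W^{\frac{3}{2}}$
$35 \left(-3\right) + X{\left(s \right)} = 35 \left(-3\right) + 3^{\frac{3}{2}} = -105 + 3 \sqrt{3}$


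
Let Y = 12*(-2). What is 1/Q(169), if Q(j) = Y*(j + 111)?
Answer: -1/6720 ≈ -0.00014881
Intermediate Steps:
Y = -24
Q(j) = -2664 - 24*j (Q(j) = -24*(j + 111) = -24*(111 + j) = -2664 - 24*j)
1/Q(169) = 1/(-2664 - 24*169) = 1/(-2664 - 4056) = 1/(-6720) = -1/6720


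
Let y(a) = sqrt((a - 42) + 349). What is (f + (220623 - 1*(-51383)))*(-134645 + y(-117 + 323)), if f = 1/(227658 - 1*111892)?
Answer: -605691811293295/16538 + 94467139791*sqrt(57)/115766 ≈ -3.6618e+10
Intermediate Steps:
y(a) = sqrt(307 + a) (y(a) = sqrt((-42 + a) + 349) = sqrt(307 + a))
f = 1/115766 (f = 1/(227658 - 111892) = 1/115766 ≈ 8.6381e-6)
(f + (220623 - 1*(-51383)))*(-134645 + y(-117 + 323)) = (1/115766 + (220623 - 1*(-51383)))*(-134645 + sqrt(307 + (-117 + 323))) = (1/115766 + (220623 + 51383))*(-134645 + sqrt(307 + 206)) = (1/115766 + 272006)*(-134645 + sqrt(513)) = 31489046597*(-134645 + 3*sqrt(57))/115766 = -605691811293295/16538 + 94467139791*sqrt(57)/115766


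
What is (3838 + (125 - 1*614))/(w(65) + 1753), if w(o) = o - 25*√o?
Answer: 6088482/3264499 + 83725*√65/3264499 ≈ 2.0718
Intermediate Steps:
(3838 + (125 - 1*614))/(w(65) + 1753) = (3838 + (125 - 1*614))/((65 - 25*√65) + 1753) = (3838 + (125 - 614))/(1818 - 25*√65) = (3838 - 489)/(1818 - 25*√65) = 3349/(1818 - 25*√65)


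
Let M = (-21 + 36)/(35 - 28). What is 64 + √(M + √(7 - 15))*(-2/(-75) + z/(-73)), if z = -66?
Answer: 64 + 728*√(105 + 98*I*√2)/5475 ≈ 65.57 + 0.78031*I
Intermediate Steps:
M = 15/7 ≈ 2.1429
64 + √(M + √(7 - 15))*(-2/(-75) + z/(-73)) = 64 + √(15/7 + √(7 - 15))*(-2/(-75) - 66/(-73)) = 64 + √(15/7 + √(-8))*(-2*(-1/75) - 66*(-1/73)) = 64 + √(15/7 + 2*I*√2)*(2/75 + 66/73) = 64 + √(15/7 + 2*I*√2)*(5096/5475) = 64 + 5096*√(15/7 + 2*I*√2)/5475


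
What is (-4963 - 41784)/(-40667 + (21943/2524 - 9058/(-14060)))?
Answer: 414732839420/360709085377 ≈ 1.1498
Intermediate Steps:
(-4963 - 41784)/(-40667 + (21943/2524 - 9058/(-14060))) = -46747/(-40667 + (21943*(1/2524) - 9058*(-1/14060))) = -46747/(-40667 + (21943/2524 + 4529/7030)) = -46747/(-40667 + 82845243/8871860) = -46747/(-360709085377/8871860) = -46747*(-8871860/360709085377) = 414732839420/360709085377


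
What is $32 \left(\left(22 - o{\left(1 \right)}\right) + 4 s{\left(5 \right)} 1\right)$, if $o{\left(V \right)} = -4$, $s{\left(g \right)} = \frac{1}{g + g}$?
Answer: $\frac{4224}{5} \approx 844.8$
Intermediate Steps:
$s{\left(g \right)} = \frac{1}{2 g}$
$32 \left(\left(22 - o{\left(1 \right)}\right) + 4 s{\left(5 \right)} 1\right) = 32 \left(\left(22 - -4\right) + 4 \frac{1}{2 \cdot 5} \cdot 1\right) = 32 \left(\left(22 + 4\right) + 4 \cdot \frac{1}{2} \cdot \frac{1}{5} \cdot 1\right) = 32 \left(26 + 4 \cdot \frac{1}{10} \cdot 1\right) = 32 \left(26 + \frac{2}{5} \cdot 1\right) = 32 \left(26 + \frac{2}{5}\right) = 32 \cdot \frac{132}{5} = \frac{4224}{5}$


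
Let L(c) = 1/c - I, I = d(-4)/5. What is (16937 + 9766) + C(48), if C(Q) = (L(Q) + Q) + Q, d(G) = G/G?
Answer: 6431717/240 ≈ 26799.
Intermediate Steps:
d(G) = 1
I = 1/5 ≈ 0.20000
L(c) = -1/5 + 1/c (L(c) = 1/c - 1*1/5 = 1/c - 1/5 = -1/5 + 1/c)
C(Q) = 2*Q + (5 - Q)/(5*Q) (C(Q) = ((5 - Q)/(5*Q) + Q) + Q = (Q + (5 - Q)/(5*Q)) + Q = 2*Q + (5 - Q)/(5*Q))
(16937 + 9766) + C(48) = (16937 + 9766) + (-1/5 + 1/48 + 2*48) = 26703 + (-1/5 + 1/48 + 96) = 26703 + 22997/240 = 6431717/240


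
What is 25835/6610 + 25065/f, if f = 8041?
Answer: 74683777/10630202 ≈ 7.0256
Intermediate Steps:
25835/6610 + 25065/f = 25835/6610 + 25065/8041 = 25835*(1/6610) + 25065*(1/8041) = 5167/1322 + 25065/8041 = 74683777/10630202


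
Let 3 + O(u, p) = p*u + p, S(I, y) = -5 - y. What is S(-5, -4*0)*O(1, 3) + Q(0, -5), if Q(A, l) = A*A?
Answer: -15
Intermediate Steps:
Q(A, l) = A²
O(u, p) = -3 + p + p*u (O(u, p) = -3 + (p*u + p) = -3 + (p + p*u) = -3 + p + p*u)
S(-5, -4*0)*O(1, 3) + Q(0, -5) = (-5 - (-4)*0)*(-3 + 3 + 3*1) + 0² = (-5 - 1*0)*(-3 + 3 + 3) + 0 = (-5 + 0)*3 + 0 = -5*3 + 0 = -15 + 0 = -15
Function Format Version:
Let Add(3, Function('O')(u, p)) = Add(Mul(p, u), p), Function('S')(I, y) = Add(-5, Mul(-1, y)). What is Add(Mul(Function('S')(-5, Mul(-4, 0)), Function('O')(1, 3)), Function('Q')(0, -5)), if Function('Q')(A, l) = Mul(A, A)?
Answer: -15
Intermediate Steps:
Function('Q')(A, l) = Pow(A, 2)
Function('O')(u, p) = Add(-3, p, Mul(p, u)) (Function('O')(u, p) = Add(-3, Add(Mul(p, u), p)) = Add(-3, Add(p, Mul(p, u))) = Add(-3, p, Mul(p, u)))
Add(Mul(Function('S')(-5, Mul(-4, 0)), Function('O')(1, 3)), Function('Q')(0, -5)) = Add(Mul(Add(-5, Mul(-1, Mul(-4, 0))), Add(-3, 3, Mul(3, 1))), Pow(0, 2)) = Add(Mul(Add(-5, Mul(-1, 0)), Add(-3, 3, 3)), 0) = Add(Mul(Add(-5, 0), 3), 0) = Add(Mul(-5, 3), 0) = Add(-15, 0) = -15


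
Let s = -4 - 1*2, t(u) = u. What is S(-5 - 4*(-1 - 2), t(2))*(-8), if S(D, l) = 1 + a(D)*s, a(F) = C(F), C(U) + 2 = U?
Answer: 232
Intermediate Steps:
C(U) = -2 + U
s = -6 (s = -4 - 2 = -6)
a(F) = -2 + F
S(D, l) = 13 - 6*D (S(D, l) = 1 + (-2 + D)*(-6) = 1 + (12 - 6*D) = 13 - 6*D)
S(-5 - 4*(-1 - 2), t(2))*(-8) = (13 - 6*(-5 - 4*(-1 - 2)))*(-8) = (13 - 6*(-5 - 4*(-3)))*(-8) = (13 - 6*(-5 + 12))*(-8) = (13 - 6*7)*(-8) = (13 - 42)*(-8) = -29*(-8) = 232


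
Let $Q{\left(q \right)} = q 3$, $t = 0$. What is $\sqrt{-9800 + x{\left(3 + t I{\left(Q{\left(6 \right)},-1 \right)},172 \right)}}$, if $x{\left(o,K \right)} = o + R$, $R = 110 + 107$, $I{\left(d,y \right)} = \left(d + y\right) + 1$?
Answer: $2 i \sqrt{2395} \approx 97.877 i$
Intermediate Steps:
$Q{\left(q \right)} = 3 q$
$I{\left(d,y \right)} = 1 + d + y$
$R = 217$
$x{\left(o,K \right)} = 217 + o$ ($x{\left(o,K \right)} = o + 217 = 217 + o$)
$\sqrt{-9800 + x{\left(3 + t I{\left(Q{\left(6 \right)},-1 \right)},172 \right)}} = \sqrt{-9800 + \left(217 + \left(3 + 0 \left(1 + 3 \cdot 6 - 1\right)\right)\right)} = \sqrt{-9800 + \left(217 + \left(3 + 0 \left(1 + 18 - 1\right)\right)\right)} = \sqrt{-9800 + \left(217 + \left(3 + 0 \cdot 18\right)\right)} = \sqrt{-9800 + \left(217 + \left(3 + 0\right)\right)} = \sqrt{-9800 + \left(217 + 3\right)} = \sqrt{-9800 + 220} = \sqrt{-9580} = 2 i \sqrt{2395}$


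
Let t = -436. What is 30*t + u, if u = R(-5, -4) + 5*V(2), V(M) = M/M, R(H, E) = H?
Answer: -13080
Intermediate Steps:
V(M) = 1
u = 0 (u = -5 + 5*1 = -5 + 5 = 0)
30*t + u = 30*(-436) + 0 = -13080 + 0 = -13080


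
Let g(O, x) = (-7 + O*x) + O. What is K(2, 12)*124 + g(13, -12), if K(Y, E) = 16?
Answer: 1834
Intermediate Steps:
g(O, x) = -7 + O + O*x
K(2, 12)*124 + g(13, -12) = 16*124 + (-7 + 13 + 13*(-12)) = 1984 + (-7 + 13 - 156) = 1984 - 150 = 1834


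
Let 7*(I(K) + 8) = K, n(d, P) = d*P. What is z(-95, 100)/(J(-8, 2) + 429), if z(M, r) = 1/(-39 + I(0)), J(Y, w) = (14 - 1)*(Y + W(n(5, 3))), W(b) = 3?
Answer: -1/17108 ≈ -5.8452e-5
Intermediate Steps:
n(d, P) = P*d
I(K) = -8 + K/7
J(Y, w) = 39 + 13*Y (J(Y, w) = (14 - 1)*(Y + 3) = 13*(3 + Y) = 39 + 13*Y)
z(M, r) = -1/47 (z(M, r) = 1/(-39 + (-8 + (⅐)*0)) = 1/(-39 + (-8 + 0)) = 1/(-39 - 8) = 1/(-47) = -1/47)
z(-95, 100)/(J(-8, 2) + 429) = -1/47/((39 + 13*(-8)) + 429) = -1/47/((39 - 104) + 429) = -1/47/(-65 + 429) = -1/47/364 = (1/364)*(-1/47) = -1/17108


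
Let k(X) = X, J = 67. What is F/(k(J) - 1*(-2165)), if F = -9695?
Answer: -9695/2232 ≈ -4.3436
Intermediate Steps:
F/(k(J) - 1*(-2165)) = -9695/(67 - 1*(-2165)) = -9695/(67 + 2165) = -9695/2232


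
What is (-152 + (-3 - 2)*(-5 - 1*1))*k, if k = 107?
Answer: -13054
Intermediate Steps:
(-152 + (-3 - 2)*(-5 - 1*1))*k = (-152 + (-3 - 2)*(-5 - 1*1))*107 = (-152 - 5*(-5 - 1))*107 = (-152 - 5*(-6))*107 = (-152 + 30)*107 = -122*107 = -13054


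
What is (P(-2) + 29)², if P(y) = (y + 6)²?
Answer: 2025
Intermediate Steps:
P(y) = (6 + y)²
(P(-2) + 29)² = ((6 - 2)² + 29)² = (4² + 29)² = (16 + 29)² = 45² = 2025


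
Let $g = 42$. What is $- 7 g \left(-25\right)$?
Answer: $7350$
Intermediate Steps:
$- 7 g \left(-25\right) = \left(-7\right) 42 \left(-25\right) = \left(-294\right) \left(-25\right) = 7350$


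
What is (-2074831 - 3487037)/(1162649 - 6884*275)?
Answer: 5561868/730451 ≈ 7.6143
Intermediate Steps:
(-2074831 - 3487037)/(1162649 - 6884*275) = -5561868/(1162649 - 1893100) = -5561868/(-730451) = -5561868*(-1/730451) = 5561868/730451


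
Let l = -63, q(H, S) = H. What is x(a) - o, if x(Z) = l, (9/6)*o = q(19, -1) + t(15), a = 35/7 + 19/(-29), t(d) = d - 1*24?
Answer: -209/3 ≈ -69.667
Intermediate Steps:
t(d) = -24 + d (t(d) = d - 24 = -24 + d)
a = 126/29 (a = 35*(⅐) + 19*(-1/29) = 5 - 19/29 = 126/29 ≈ 4.3448)
o = 20/3 (o = 2*(19 + (-24 + 15))/3 = 2*(19 - 9)/3 = (⅔)*10 = 20/3 ≈ 6.6667)
x(Z) = -63
x(a) - o = -63 - 1*20/3 = -63 - 20/3 = -209/3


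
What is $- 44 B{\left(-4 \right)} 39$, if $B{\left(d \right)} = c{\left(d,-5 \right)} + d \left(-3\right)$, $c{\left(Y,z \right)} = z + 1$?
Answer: $-13728$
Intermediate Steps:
$c{\left(Y,z \right)} = 1 + z$
$B{\left(d \right)} = -4 - 3 d$ ($B{\left(d \right)} = \left(1 - 5\right) + d \left(-3\right) = -4 - 3 d$)
$- 44 B{\left(-4 \right)} 39 = - 44 \left(-4 - -12\right) 39 = - 44 \left(-4 + 12\right) 39 = \left(-44\right) 8 \cdot 39 = \left(-352\right) 39 = -13728$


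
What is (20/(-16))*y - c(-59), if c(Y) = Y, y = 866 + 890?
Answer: -2136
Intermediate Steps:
y = 1756
(20/(-16))*y - c(-59) = (20/(-16))*1756 - 1*(-59) = (20*(-1/16))*1756 + 59 = -5/4*1756 + 59 = -2195 + 59 = -2136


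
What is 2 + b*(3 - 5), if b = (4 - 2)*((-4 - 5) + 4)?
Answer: 22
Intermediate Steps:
b = -10 (b = 2*(-9 + 4) = 2*(-5) = -10)
2 + b*(3 - 5) = 2 - 10*(3 - 5) = 2 - 10*(-2) = 2 + 20 = 22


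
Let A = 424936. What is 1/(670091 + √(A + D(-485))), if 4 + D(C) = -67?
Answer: 670091/449021523416 - √424865/449021523416 ≈ 1.4909e-6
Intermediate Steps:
D(C) = -71 (D(C) = -4 - 67 = -71)
1/(670091 + √(A + D(-485))) = 1/(670091 + √(424936 - 71)) = 1/(670091 + √424865)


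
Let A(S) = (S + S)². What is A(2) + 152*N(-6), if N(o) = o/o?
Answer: 168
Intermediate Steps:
A(S) = 4*S² (A(S) = (2*S)² = 4*S²)
N(o) = 1
A(2) + 152*N(-6) = 4*2² + 152*1 = 4*4 + 152 = 16 + 152 = 168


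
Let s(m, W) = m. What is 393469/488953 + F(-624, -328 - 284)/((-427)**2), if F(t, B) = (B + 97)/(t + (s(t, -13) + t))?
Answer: 134299046822267/166889383197264 ≈ 0.80472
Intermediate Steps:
F(t, B) = (97 + B)/(3*t) (F(t, B) = (B + 97)/(t + (t + t)) = (97 + B)/(t + 2*t) = (97 + B)/((3*t)) = (97 + B)*(1/(3*t)) = (97 + B)/(3*t))
393469/488953 + F(-624, -328 - 284)/((-427)**2) = 393469/488953 + ((1/3)*(97 + (-328 - 284))/(-624))/((-427)**2) = 393469*(1/488953) + ((1/3)*(-1/624)*(97 - 612))/182329 = 393469/488953 + ((1/3)*(-1/624)*(-515))*(1/182329) = 393469/488953 + (515/1872)*(1/182329) = 393469/488953 + 515/341319888 = 134299046822267/166889383197264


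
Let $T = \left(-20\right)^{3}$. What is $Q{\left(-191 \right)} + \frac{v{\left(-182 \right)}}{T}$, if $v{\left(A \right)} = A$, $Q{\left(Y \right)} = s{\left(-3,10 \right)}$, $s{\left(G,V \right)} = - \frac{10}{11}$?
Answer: $- \frac{38999}{44000} \approx -0.88634$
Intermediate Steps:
$s{\left(G,V \right)} = - \frac{10}{11}$ ($s{\left(G,V \right)} = \left(-10\right) \frac{1}{11} = - \frac{10}{11}$)
$Q{\left(Y \right)} = - \frac{10}{11}$
$T = -8000$
$Q{\left(-191 \right)} + \frac{v{\left(-182 \right)}}{T} = - \frac{10}{11} - \frac{182}{-8000} = - \frac{10}{11} - - \frac{91}{4000} = - \frac{10}{11} + \frac{91}{4000} = - \frac{38999}{44000}$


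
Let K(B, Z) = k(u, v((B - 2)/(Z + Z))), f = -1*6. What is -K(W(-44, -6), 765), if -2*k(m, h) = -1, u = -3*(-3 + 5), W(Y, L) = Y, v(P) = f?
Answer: -1/2 ≈ -0.50000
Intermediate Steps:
f = -6
v(P) = -6
u = -6 (u = -3*2 = -6)
k(m, h) = 1/2 (k(m, h) = -1/2*(-1) = 1/2)
K(B, Z) = 1/2
-K(W(-44, -6), 765) = -1*1/2 = -1/2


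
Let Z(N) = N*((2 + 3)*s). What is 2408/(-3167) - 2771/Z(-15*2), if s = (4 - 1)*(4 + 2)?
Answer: 2274157/8550900 ≈ 0.26596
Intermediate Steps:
s = 18 (s = 3*6 = 18)
Z(N) = 90*N (Z(N) = N*((2 + 3)*18) = N*(5*18) = N*90 = 90*N)
2408/(-3167) - 2771/Z(-15*2) = 2408/(-3167) - 2771/(90*(-15*2)) = 2408*(-1/3167) - 2771/(90*(-30)) = -2408/3167 - 2771/(-2700) = -2408/3167 - 2771*(-1/2700) = -2408/3167 + 2771/2700 = 2274157/8550900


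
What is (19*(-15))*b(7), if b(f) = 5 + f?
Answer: -3420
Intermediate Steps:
(19*(-15))*b(7) = (19*(-15))*(5 + 7) = -285*12 = -3420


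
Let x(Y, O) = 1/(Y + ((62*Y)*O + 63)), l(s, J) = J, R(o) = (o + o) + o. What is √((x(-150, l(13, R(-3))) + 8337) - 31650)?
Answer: 2*I*√40746075368271/83613 ≈ 152.69*I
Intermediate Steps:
R(o) = 3*o (R(o) = 2*o + o = 3*o)
x(Y, O) = 1/(63 + Y + 62*O*Y) (x(Y, O) = 1/(Y + (62*O*Y + 63)) = 1/(Y + (63 + 62*O*Y)) = 1/(63 + Y + 62*O*Y))
√((x(-150, l(13, R(-3))) + 8337) - 31650) = √((1/(63 - 150 + 62*(3*(-3))*(-150)) + 8337) - 31650) = √((1/(63 - 150 + 62*(-9)*(-150)) + 8337) - 31650) = √((1/(63 - 150 + 83700) + 8337) - 31650) = √((1/83613 + 8337) - 31650) = √(697081582/83613 - 31650) = √(-1949269868/83613) = 2*I*√40746075368271/83613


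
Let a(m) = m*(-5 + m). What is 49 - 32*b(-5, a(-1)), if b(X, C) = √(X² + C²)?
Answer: 49 - 32*√61 ≈ -200.93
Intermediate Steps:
b(X, C) = √(C² + X²)
49 - 32*b(-5, a(-1)) = 49 - 32*√((-(-5 - 1))² + (-5)²) = 49 - 32*√((-1*(-6))² + 25) = 49 - 32*√(6² + 25) = 49 - 32*√(36 + 25) = 49 - 32*√61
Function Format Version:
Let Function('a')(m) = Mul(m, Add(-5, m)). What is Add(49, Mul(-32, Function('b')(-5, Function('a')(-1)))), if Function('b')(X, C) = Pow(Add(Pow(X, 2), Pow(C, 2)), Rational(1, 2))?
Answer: Add(49, Mul(-32, Pow(61, Rational(1, 2)))) ≈ -200.93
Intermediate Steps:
Function('b')(X, C) = Pow(Add(Pow(C, 2), Pow(X, 2)), Rational(1, 2))
Add(49, Mul(-32, Function('b')(-5, Function('a')(-1)))) = Add(49, Mul(-32, Pow(Add(Pow(Mul(-1, Add(-5, -1)), 2), Pow(-5, 2)), Rational(1, 2)))) = Add(49, Mul(-32, Pow(Add(Pow(Mul(-1, -6), 2), 25), Rational(1, 2)))) = Add(49, Mul(-32, Pow(Add(Pow(6, 2), 25), Rational(1, 2)))) = Add(49, Mul(-32, Pow(Add(36, 25), Rational(1, 2)))) = Add(49, Mul(-32, Pow(61, Rational(1, 2))))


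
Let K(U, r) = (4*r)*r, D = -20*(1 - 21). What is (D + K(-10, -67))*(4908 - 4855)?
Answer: 972868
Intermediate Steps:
D = 400 (D = -20*(-20) = 400)
K(U, r) = 4*r²
(D + K(-10, -67))*(4908 - 4855) = (400 + 4*(-67)²)*(4908 - 4855) = (400 + 4*4489)*53 = (400 + 17956)*53 = 18356*53 = 972868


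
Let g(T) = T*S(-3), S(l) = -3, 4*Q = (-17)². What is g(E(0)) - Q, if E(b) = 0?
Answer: -289/4 ≈ -72.250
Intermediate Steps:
Q = 289/4 (Q = (¼)*(-17)² = (¼)*289 = 289/4 ≈ 72.250)
g(T) = -3*T (g(T) = T*(-3) = -3*T)
g(E(0)) - Q = -3*0 - 1*289/4 = 0 - 289/4 = -289/4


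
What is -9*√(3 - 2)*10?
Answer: -90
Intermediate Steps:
-9*√(3 - 2)*10 = -9*√1*10 = -9*1*10 = -9*10 = -90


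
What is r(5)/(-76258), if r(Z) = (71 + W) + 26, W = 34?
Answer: -131/76258 ≈ -0.0017179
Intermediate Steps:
r(Z) = 131 (r(Z) = (71 + 34) + 26 = 105 + 26 = 131)
r(5)/(-76258) = 131/(-76258) = 131*(-1/76258) = -131/76258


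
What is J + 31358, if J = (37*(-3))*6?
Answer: 30692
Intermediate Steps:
J = -666 (J = -111*6 = -666)
J + 31358 = -666 + 31358 = 30692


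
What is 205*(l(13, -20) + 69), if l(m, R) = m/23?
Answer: 328000/23 ≈ 14261.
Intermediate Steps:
l(m, R) = m/23 (l(m, R) = m*(1/23) = m/23)
205*(l(13, -20) + 69) = 205*((1/23)*13 + 69) = 205*(13/23 + 69) = 205*(1600/23) = 328000/23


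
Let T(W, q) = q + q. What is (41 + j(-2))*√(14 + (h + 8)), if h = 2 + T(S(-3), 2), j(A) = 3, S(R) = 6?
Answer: 88*√7 ≈ 232.83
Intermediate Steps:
T(W, q) = 2*q
h = 6 (h = 2 + 2*2 = 2 + 4 = 6)
(41 + j(-2))*√(14 + (h + 8)) = (41 + 3)*√(14 + (6 + 8)) = 44*√(14 + 14) = 44*√28 = 44*(2*√7) = 88*√7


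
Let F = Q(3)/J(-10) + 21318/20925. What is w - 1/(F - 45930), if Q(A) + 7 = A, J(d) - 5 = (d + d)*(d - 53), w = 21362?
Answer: 1731384344962019/81049730512 ≈ 21362.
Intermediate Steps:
J(d) = 5 + 2*d*(-53 + d) (J(d) = 5 + (d + d)*(d - 53) = 5 + (2*d)*(-53 + d) = 5 + 2*d*(-53 + d))
Q(A) = -7 + A
F = 1792238/1764675 (F = (-7 + 3)/(5 - 106*(-10) + 2*(-10)²) + 21318/20925 = -4/(5 + 1060 + 2*100) + 21318*(1/20925) = -4/(5 + 1060 + 200) + 7106/6975 = -4/1265 + 7106/6975 = 1792238/1764675 ≈ 1.0156)
w - 1/(F - 45930) = 21362 - 1/(1792238/1764675 - 45930) = 21362 - 1/(-81049730512/1764675) = 21362 - 1*(-1764675/81049730512) = 21362 + 1764675/81049730512 = 1731384344962019/81049730512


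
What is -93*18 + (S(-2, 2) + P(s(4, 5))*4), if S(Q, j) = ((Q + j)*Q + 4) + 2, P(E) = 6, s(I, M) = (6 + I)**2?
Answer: -1644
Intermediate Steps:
S(Q, j) = 6 + Q*(Q + j) (S(Q, j) = (Q*(Q + j) + 4) + 2 = (4 + Q*(Q + j)) + 2 = 6 + Q*(Q + j))
-93*18 + (S(-2, 2) + P(s(4, 5))*4) = -93*18 + ((6 + (-2)**2 - 2*2) + 6*4) = -1674 + ((6 + 4 - 4) + 24) = -1674 + (6 + 24) = -1674 + 30 = -1644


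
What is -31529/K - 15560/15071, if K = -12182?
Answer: 285621639/183594922 ≈ 1.5557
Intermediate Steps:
-31529/K - 15560/15071 = -31529/(-12182) - 15560/15071 = -31529*(-1/12182) - 15560*1/15071 = 31529/12182 - 15560/15071 = 285621639/183594922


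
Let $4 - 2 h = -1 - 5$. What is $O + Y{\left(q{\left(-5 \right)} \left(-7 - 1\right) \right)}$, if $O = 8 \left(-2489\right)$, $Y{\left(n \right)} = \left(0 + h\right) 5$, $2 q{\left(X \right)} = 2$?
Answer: $-19887$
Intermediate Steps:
$h = 5$ ($h = 2 - \frac{-1 - 5}{2} = 2 - -3 = 2 + 3 = 5$)
$q{\left(X \right)} = 1$ ($q{\left(X \right)} = \frac{1}{2} \cdot 2 = 1$)
$Y{\left(n \right)} = 25$ ($Y{\left(n \right)} = \left(0 + 5\right) 5 = 5 \cdot 5 = 25$)
$O = -19912$
$O + Y{\left(q{\left(-5 \right)} \left(-7 - 1\right) \right)} = -19912 + 25 = -19887$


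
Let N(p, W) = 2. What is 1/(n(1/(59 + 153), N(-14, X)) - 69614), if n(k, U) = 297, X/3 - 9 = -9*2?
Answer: -1/69317 ≈ -1.4426e-5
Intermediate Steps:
X = -27 (X = 27 + 3*(-9*2) = 27 + 3*(-18) = 27 - 54 = -27)
1/(n(1/(59 + 153), N(-14, X)) - 69614) = 1/(297 - 69614) = 1/(-69317) = -1/69317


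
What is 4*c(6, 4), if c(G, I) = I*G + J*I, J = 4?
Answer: 160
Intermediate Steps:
c(G, I) = 4*I + G*I (c(G, I) = I*G + 4*I = G*I + 4*I = 4*I + G*I)
4*c(6, 4) = 4*(4*(4 + 6)) = 4*(4*10) = 4*40 = 160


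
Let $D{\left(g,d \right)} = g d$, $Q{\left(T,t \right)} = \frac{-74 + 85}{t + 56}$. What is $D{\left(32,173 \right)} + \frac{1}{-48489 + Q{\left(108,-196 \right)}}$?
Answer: $\frac{37580975316}{6788471} \approx 5536.0$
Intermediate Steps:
$Q{\left(T,t \right)} = \frac{11}{56 + t}$
$D{\left(g,d \right)} = d g$
$D{\left(32,173 \right)} + \frac{1}{-48489 + Q{\left(108,-196 \right)}} = 173 \cdot 32 + \frac{1}{-48489 + \frac{11}{56 - 196}} = 5536 + \frac{1}{-48489 + \frac{11}{-140}} = 5536 + \frac{1}{-48489 + 11 \left(- \frac{1}{140}\right)} = 5536 + \frac{1}{-48489 - \frac{11}{140}} = 5536 + \frac{1}{- \frac{6788471}{140}} = 5536 - \frac{140}{6788471} = \frac{37580975316}{6788471}$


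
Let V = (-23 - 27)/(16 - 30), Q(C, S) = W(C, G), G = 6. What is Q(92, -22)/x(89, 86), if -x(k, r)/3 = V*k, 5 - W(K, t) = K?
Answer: 203/2225 ≈ 0.091236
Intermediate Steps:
W(K, t) = 5 - K
Q(C, S) = 5 - C
V = 25/7 (V = -50/(-14) = -50*(-1/14) = 25/7 ≈ 3.5714)
x(k, r) = -75*k/7
Q(92, -22)/x(89, 86) = (5 - 1*92)/((-75/7*89)) = (5 - 92)/(-6675/7) = -87*(-7/6675) = 203/2225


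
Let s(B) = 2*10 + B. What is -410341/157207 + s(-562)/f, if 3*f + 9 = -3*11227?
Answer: -2261461618/882717305 ≈ -2.5619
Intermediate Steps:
s(B) = 20 + B
f = -11230 (f = -3 + (-3*11227)/3 = -3 + (⅓)*(-33681) = -3 - 11227 = -11230)
-410341/157207 + s(-562)/f = -410341/157207 + (20 - 562)/(-11230) = -410341*1/157207 - 542*(-1/11230) = -410341/157207 + 271/5615 = -2261461618/882717305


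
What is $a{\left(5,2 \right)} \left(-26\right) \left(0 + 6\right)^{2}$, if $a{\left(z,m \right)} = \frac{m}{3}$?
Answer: $-624$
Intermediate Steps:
$a{\left(z,m \right)} = \frac{m}{3}$ ($a{\left(z,m \right)} = m \frac{1}{3} = \frac{m}{3}$)
$a{\left(5,2 \right)} \left(-26\right) \left(0 + 6\right)^{2} = \frac{1}{3} \cdot 2 \left(-26\right) \left(0 + 6\right)^{2} = \frac{2}{3} \left(-26\right) 6^{2} = \left(- \frac{52}{3}\right) 36 = -624$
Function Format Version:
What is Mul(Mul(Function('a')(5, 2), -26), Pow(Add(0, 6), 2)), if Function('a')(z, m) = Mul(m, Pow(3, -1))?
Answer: -624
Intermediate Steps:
Function('a')(z, m) = Mul(Rational(1, 3), m) (Function('a')(z, m) = Mul(m, Rational(1, 3)) = Mul(Rational(1, 3), m))
Mul(Mul(Function('a')(5, 2), -26), Pow(Add(0, 6), 2)) = Mul(Mul(Mul(Rational(1, 3), 2), -26), Pow(Add(0, 6), 2)) = Mul(Mul(Rational(2, 3), -26), Pow(6, 2)) = Mul(Rational(-52, 3), 36) = -624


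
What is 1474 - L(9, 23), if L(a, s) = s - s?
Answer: 1474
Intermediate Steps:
L(a, s) = 0
1474 - L(9, 23) = 1474 - 1*0 = 1474 + 0 = 1474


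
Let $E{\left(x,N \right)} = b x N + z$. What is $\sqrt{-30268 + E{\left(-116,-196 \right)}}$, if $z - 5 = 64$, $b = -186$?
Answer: $i \sqrt{4259095} \approx 2063.8 i$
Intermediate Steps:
$z = 69$ ($z = 5 + 64 = 69$)
$E{\left(x,N \right)} = 69 - 186 N x$ ($E{\left(x,N \right)} = - 186 x N + 69 = - 186 N x + 69 = 69 - 186 N x$)
$\sqrt{-30268 + E{\left(-116,-196 \right)}} = \sqrt{-30268 + \left(69 - \left(-36456\right) \left(-116\right)\right)} = \sqrt{-30268 + \left(69 - 4228896\right)} = \sqrt{-30268 - 4228827} = \sqrt{-4259095} = i \sqrt{4259095}$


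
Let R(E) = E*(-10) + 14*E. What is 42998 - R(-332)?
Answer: 44326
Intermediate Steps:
R(E) = 4*E (R(E) = -10*E + 14*E = 4*E)
42998 - R(-332) = 42998 - 4*(-332) = 42998 - 1*(-1328) = 42998 + 1328 = 44326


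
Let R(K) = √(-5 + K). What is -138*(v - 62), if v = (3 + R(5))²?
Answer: 7314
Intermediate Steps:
v = 9 (v = (3 + √(-5 + 5))² = (3 + √0)² = (3 + 0)² = 3² = 9)
-138*(v - 62) = -138*(9 - 62) = -138*(-53) = 7314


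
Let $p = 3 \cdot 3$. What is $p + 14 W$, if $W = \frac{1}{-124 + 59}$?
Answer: $\frac{571}{65} \approx 8.7846$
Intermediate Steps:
$W = - \frac{1}{65}$ ($W = \frac{1}{-65} = - \frac{1}{65} \approx -0.015385$)
$p = 9$
$p + 14 W = 9 + 14 \left(- \frac{1}{65}\right) = 9 - \frac{14}{65} = \frac{571}{65}$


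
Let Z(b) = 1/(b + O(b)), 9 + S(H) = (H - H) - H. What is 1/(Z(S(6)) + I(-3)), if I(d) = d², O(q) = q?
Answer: 30/269 ≈ 0.11152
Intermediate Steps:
S(H) = -9 - H (S(H) = -9 + ((H - H) - H) = -9 + (0 - H) = -9 - H)
Z(b) = 1/(2*b) (Z(b) = 1/(b + b) = 1/(2*b))
1/(Z(S(6)) + I(-3)) = 1/(1/(2*(-9 - 1*6)) + (-3)²) = 1/(1/(2*(-9 - 6)) + 9) = 1/((½)/(-15) + 9) = 1/((½)*(-1/15) + 9) = 1/(-1/30 + 9) = 1/(269/30) = 30/269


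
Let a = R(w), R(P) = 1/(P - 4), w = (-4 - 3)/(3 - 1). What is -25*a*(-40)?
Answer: -400/3 ≈ -133.33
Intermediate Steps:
w = -7/2 ≈ -3.5000
R(P) = 1/(-4 + P)
a = -2/15 (a = 1/(-4 - 7/2) = 1/(-15/2) = -2/15 ≈ -0.13333)
-25*a*(-40) = -25*(-2/15)*(-40) = (10/3)*(-40) = -400/3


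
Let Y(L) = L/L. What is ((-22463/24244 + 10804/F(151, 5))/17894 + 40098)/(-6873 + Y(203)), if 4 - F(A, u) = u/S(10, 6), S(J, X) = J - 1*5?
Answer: -52186461892771/8943677155776 ≈ -5.8350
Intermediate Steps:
S(J, X) = -5 + J (S(J, X) = J - 5 = -5 + J)
F(A, u) = 4 - u/5 (F(A, u) = 4 - u/(-5 + 10) = 4 - u/5)
Y(L) = 1
((-22463/24244 + 10804/F(151, 5))/17894 + 40098)/(-6873 + Y(203)) = ((-22463/24244 + 10804/(4 - ⅕*5))/17894 + 40098)/(-6873 + 1) = ((-22463*1/24244 + 10804/(4 - 1))*(1/17894) + 40098)/(-6872) = ((-22463/24244 + 10804/3)*(1/17894) + 40098)*(-1/6872) = ((261864787/72732)*(1/17894) + 40098)*(-1/6872) = (261864787/1301466408 + 40098)*(-1/6872) = (52186461892771/1301466408)*(-1/6872) = -52186461892771/8943677155776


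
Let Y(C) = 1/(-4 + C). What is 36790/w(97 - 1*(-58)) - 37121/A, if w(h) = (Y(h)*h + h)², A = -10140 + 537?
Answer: 2866035203597/533037178080 ≈ 5.3768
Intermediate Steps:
A = -9603
w(h) = (h + h/(-4 + h))² (w(h) = (h/(-4 + h) + h)² = (h + h/(-4 + h))²)
36790/w(97 - 1*(-58)) - 37121/A = 36790/(((97 - 1*(-58))²*(-3 + (97 - 1*(-58)))²/(-4 + (97 - 1*(-58)))²)) - 37121/(-9603) = 36790/(((97 + 58)²*(-3 + (97 + 58))²/(-4 + (97 + 58))²)) - 37121*(-1/9603) = 36790/((155²*(-3 + 155)²/(-4 + 155)²)) + 37121/9603 = 36790/((24025*152²/151²)) + 37121/9603 = 36790/((24025*(1/22801)*23104)) + 37121/9603 = 36790/(555073600/22801) + 37121/9603 = 36790*(22801/555073600) + 37121/9603 = 83884879/55507360 + 37121/9603 = 2866035203597/533037178080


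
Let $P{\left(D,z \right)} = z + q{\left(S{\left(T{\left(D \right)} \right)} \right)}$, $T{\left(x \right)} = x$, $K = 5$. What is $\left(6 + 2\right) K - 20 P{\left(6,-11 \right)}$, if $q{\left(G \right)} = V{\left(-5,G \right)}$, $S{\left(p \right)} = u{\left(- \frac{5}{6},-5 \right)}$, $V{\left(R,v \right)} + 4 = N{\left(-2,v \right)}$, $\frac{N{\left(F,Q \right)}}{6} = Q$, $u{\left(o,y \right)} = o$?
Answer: $440$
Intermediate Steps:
$N{\left(F,Q \right)} = 6 Q$
$V{\left(R,v \right)} = -4 + 6 v$
$S{\left(p \right)} = - \frac{5}{6}$
$q{\left(G \right)} = -4 + 6 G$
$P{\left(D,z \right)} = -9 + z$ ($P{\left(D,z \right)} = z + \left(-4 + 6 \left(- \frac{5}{6}\right)\right) = z - 9 = -9 + z$)
$\left(6 + 2\right) K - 20 P{\left(6,-11 \right)} = \left(6 + 2\right) 5 - 20 \left(-9 - 11\right) = 8 \cdot 5 - -400 = 40 + 400 = 440$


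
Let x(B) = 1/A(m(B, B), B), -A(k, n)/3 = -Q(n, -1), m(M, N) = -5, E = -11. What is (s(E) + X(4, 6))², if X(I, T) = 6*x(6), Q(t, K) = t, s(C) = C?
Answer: 1024/9 ≈ 113.78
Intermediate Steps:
A(k, n) = 3*n (A(k, n) = -(-3)*n = 3*n)
x(B) = 1/(3*B)
X(I, T) = ⅓ (X(I, T) = 6*((⅓)/6) = 6*((⅓)*(⅙)) = 6*(1/18) = ⅓)
(s(E) + X(4, 6))² = (-11 + ⅓)² = (-32/3)² = 1024/9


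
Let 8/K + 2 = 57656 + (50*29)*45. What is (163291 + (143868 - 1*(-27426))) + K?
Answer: 5140229356/15363 ≈ 3.3459e+5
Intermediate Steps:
K = 1/15363 (K = 8/(-2 + (57656 + (50*29)*45)) = 8/(-2 + (57656 + 1450*45)) = 8/(-2 + (57656 + 65250)) = 8/(-2 + 122906) = 8/122904 = 8*(1/122904) = 1/15363 ≈ 6.5091e-5)
(163291 + (143868 - 1*(-27426))) + K = (163291 + (143868 - 1*(-27426))) + 1/15363 = (163291 + (143868 + 27426)) + 1/15363 = (163291 + 171294) + 1/15363 = 334585 + 1/15363 = 5140229356/15363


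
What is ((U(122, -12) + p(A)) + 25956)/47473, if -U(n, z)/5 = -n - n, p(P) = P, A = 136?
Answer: 27312/47473 ≈ 0.57532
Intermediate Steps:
U(n, z) = 10*n (U(n, z) = -5*(-n - n) = -(-10)*n = 10*n)
((U(122, -12) + p(A)) + 25956)/47473 = ((10*122 + 136) + 25956)/47473 = ((1220 + 136) + 25956)*(1/47473) = (1356 + 25956)*(1/47473) = 27312*(1/47473) = 27312/47473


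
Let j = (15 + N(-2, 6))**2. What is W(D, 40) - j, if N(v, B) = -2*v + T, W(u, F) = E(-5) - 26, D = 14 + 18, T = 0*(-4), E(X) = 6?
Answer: -381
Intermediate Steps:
T = 0
D = 32
W(u, F) = -20 (W(u, F) = 6 - 26 = -20)
N(v, B) = -2*v (N(v, B) = -2*v + 0 = -2*v)
j = 361 (j = (15 - 2*(-2))**2 = (15 + 4)**2 = 19**2 = 361)
W(D, 40) - j = -20 - 1*361 = -20 - 361 = -381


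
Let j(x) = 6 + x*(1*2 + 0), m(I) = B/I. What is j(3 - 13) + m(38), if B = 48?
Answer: -242/19 ≈ -12.737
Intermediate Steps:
m(I) = 48/I
j(x) = 6 + 2*x (j(x) = 6 + x*(2 + 0) = 6 + x*2 = 6 + 2*x)
j(3 - 13) + m(38) = (6 + 2*(3 - 13)) + 48/38 = (6 + 2*(-10)) + 48*(1/38) = (6 - 20) + 24/19 = -14 + 24/19 = -242/19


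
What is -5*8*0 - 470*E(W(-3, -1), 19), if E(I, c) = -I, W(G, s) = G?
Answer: -1410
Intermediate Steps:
-5*8*0 - 470*E(W(-3, -1), 19) = -5*8*0 - (-470)*(-3) = -40*0 - 470*3 = 0 - 1410 = -1410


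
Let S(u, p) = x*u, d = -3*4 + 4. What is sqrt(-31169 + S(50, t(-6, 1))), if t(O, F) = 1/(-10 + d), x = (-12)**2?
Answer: I*sqrt(23969) ≈ 154.82*I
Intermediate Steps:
d = -8 (d = -12 + 4 = -8)
x = 144
t(O, F) = -1/18 (t(O, F) = 1/(-10 - 8) = 1/(-18) = -1/18)
S(u, p) = 144*u
sqrt(-31169 + S(50, t(-6, 1))) = sqrt(-31169 + 144*50) = sqrt(-31169 + 7200) = sqrt(-23969) = I*sqrt(23969)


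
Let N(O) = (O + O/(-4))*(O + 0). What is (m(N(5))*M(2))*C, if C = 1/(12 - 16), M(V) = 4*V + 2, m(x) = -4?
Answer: 10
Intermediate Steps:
N(O) = 3*O²/4 (N(O) = (O + O*(-¼))*O = (O - O/4)*O = (3*O/4)*O = 3*O²/4)
M(V) = 2 + 4*V
C = -¼ (C = 1/(-4) = -¼ ≈ -0.25000)
(m(N(5))*M(2))*C = -4*(2 + 4*2)*(-¼) = -4*(2 + 8)*(-¼) = -4*10*(-¼) = -40*(-¼) = 10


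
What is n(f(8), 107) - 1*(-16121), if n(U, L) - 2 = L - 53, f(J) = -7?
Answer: 16177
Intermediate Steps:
n(U, L) = -51 + L (n(U, L) = 2 + (L - 53) = 2 + (-53 + L) = -51 + L)
n(f(8), 107) - 1*(-16121) = (-51 + 107) - 1*(-16121) = 56 + 16121 = 16177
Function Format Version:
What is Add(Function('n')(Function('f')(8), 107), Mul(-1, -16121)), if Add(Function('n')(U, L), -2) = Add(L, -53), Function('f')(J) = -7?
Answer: 16177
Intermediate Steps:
Function('n')(U, L) = Add(-51, L) (Function('n')(U, L) = Add(2, Add(L, -53)) = Add(2, Add(-53, L)) = Add(-51, L))
Add(Function('n')(Function('f')(8), 107), Mul(-1, -16121)) = Add(Add(-51, 107), Mul(-1, -16121)) = Add(56, 16121) = 16177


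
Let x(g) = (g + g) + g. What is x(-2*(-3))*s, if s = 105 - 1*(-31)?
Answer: 2448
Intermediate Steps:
x(g) = 3*g (x(g) = 2*g + g = 3*g)
s = 136 (s = 105 + 31 = 136)
x(-2*(-3))*s = (3*(-2*(-3)))*136 = (3*6)*136 = 18*136 = 2448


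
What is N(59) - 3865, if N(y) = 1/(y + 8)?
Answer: -258954/67 ≈ -3865.0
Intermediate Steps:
N(y) = 1/(8 + y)
N(59) - 3865 = 1/(8 + 59) - 3865 = 1/67 - 3865 = -258954/67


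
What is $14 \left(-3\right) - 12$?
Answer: $-54$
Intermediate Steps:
$14 \left(-3\right) - 12 = -42 - 12 = -54$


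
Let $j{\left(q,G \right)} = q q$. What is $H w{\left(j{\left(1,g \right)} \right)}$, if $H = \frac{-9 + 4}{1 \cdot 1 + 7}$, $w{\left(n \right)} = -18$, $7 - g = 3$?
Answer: $\frac{45}{4} \approx 11.25$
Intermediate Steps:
$g = 4$ ($g = 7 - 3 = 4$)
$j{\left(q,G \right)} = q^{2}$
$H = - \frac{5}{8}$ ($H = - \frac{5}{1 + 7} = - \frac{5}{8} \approx -0.625$)
$H w{\left(j{\left(1,g \right)} \right)} = \left(- \frac{5}{8}\right) \left(-18\right) = \frac{45}{4}$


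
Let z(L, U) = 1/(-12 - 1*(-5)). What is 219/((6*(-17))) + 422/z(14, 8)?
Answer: -100509/34 ≈ -2956.1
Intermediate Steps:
z(L, U) = -⅐ (z(L, U) = 1/(-12 + 5) = 1/(-7) = -⅐)
219/((6*(-17))) + 422/z(14, 8) = 219/((6*(-17))) + 422/(-⅐) = 219/(-102) + 422*(-7) = 219*(-1/102) - 2954 = -73/34 - 2954 = -100509/34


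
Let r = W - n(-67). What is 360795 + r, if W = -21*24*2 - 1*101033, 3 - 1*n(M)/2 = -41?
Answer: 258666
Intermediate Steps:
n(M) = 88 (n(M) = 6 - 2*(-41) = 6 + 82 = 88)
W = -102041 (W = -504*2 - 101033 = -1008 - 101033 = -102041)
r = -102129 (r = -102041 - 1*88 = -102041 - 88 = -102129)
360795 + r = 360795 - 102129 = 258666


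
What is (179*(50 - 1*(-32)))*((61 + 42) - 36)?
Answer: 983426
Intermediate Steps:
(179*(50 - 1*(-32)))*((61 + 42) - 36) = (179*(50 + 32))*(103 - 36) = (179*82)*67 = 14678*67 = 983426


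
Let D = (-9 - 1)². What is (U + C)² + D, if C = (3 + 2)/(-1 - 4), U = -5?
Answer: 136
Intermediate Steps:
D = 100 (D = (-10)² = 100)
C = -1 (C = 5/(-5) = 5*(-⅕) = -1)
(U + C)² + D = (-5 - 1)² + 100 = (-6)² + 100 = 36 + 100 = 136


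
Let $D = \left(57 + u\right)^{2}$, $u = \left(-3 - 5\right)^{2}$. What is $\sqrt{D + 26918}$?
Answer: $\sqrt{41559} \approx 203.86$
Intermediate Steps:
$u = 64$ ($u = \left(-8\right)^{2} = 64$)
$D = 14641$ ($D = \left(57 + 64\right)^{2} = 121^{2} = 14641$)
$\sqrt{D + 26918} = \sqrt{14641 + 26918} = \sqrt{41559}$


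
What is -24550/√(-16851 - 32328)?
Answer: 24550*I*√291/3783 ≈ 110.7*I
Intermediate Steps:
-24550/√(-16851 - 32328) = -24550*(-I*√291/3783) = -(-24550)*I*√291/3783 = 24550*I*√291/3783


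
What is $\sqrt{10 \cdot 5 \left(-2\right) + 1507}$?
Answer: $\sqrt{1407} \approx 37.51$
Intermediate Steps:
$\sqrt{10 \cdot 5 \left(-2\right) + 1507} = \sqrt{50 \left(-2\right) + 1507} = \sqrt{-100 + 1507} = \sqrt{1407}$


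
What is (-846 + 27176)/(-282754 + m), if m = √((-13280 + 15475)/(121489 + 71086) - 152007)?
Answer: -143370408631150/1539636672891453 - 13165*I*√225487961128490/1539636672891453 ≈ -0.09312 - 0.0001284*I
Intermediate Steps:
m = I*√225487961128490/38515 (m = √(2195/192575 - 152007) = √(2195*(1/192575) - 152007) = √(439/38515 - 152007) = √(-5854549166/38515) = I*√225487961128490/38515 ≈ 389.88*I)
(-846 + 27176)/(-282754 + m) = (-846 + 27176)/(-282754 + I*√225487961128490/38515) = 26330/(-282754 + I*√225487961128490/38515)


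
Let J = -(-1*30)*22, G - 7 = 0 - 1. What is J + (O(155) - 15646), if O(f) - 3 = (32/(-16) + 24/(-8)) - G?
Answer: -14994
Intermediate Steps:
G = 6 (G = 7 + (0 - 1) = 7 - 1 = 6)
O(f) = -8 (O(f) = 3 + ((32/(-16) + 24/(-8)) - 1*6) = 3 + ((32*(-1/16) + 24*(-⅛)) - 6) = 3 + ((-2 - 3) - 6) = 3 + (-5 - 6) = 3 - 11 = -8)
J = 660 (J = -(-30)*22 = -1*(-660) = 660)
J + (O(155) - 15646) = 660 + (-8 - 15646) = 660 - 15654 = -14994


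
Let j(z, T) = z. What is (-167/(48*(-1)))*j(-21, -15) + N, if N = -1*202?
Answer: -4401/16 ≈ -275.06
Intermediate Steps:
N = -202
(-167/(48*(-1)))*j(-21, -15) + N = -167/(48*(-1))*(-21) - 202 = -167/(-48)*(-21) - 202 = -167*(-1/48)*(-21) - 202 = (167/48)*(-21) - 202 = -1169/16 - 202 = -4401/16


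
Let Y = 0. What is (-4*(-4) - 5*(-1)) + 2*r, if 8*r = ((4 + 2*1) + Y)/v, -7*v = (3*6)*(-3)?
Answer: 763/36 ≈ 21.194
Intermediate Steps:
v = 54/7 (v = -3*6*(-3)/7 = -18*(-3)/7 = -1/7*(-54) = 54/7 ≈ 7.7143)
r = 7/72 (r = (((4 + 2*1) + 0)/(54/7))/8 = (((4 + 2) + 0)*(7/54))/8 = ((6 + 0)*(7/54))/8 = (6*(7/54))/8 = (1/8)*(7/9) = 7/72 ≈ 0.097222)
(-4*(-4) - 5*(-1)) + 2*r = (-4*(-4) - 5*(-1)) + 2*(7/72) = (16 + 5) + 7/36 = 21 + 7/36 = 763/36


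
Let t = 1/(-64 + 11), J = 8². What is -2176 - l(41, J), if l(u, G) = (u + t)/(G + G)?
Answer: -3691039/1696 ≈ -2176.3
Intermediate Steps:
J = 64
t = -1/53 (t = 1/(-53) = -1/53 ≈ -0.018868)
l(u, G) = (-1/53 + u)/(2*G) (l(u, G) = (u - 1/53)/(G + G) = (-1/53 + u)/((2*G)) = (-1/53 + u)*(1/(2*G)) = (-1/53 + u)/(2*G))
-2176 - l(41, J) = -2176 - (-1 + 53*41)/(106*64) = -2176 - (-1 + 2173)/(106*64) = -2176 - 2172/(106*64) = -2176 - 1*543/1696 = -2176 - 543/1696 = -3691039/1696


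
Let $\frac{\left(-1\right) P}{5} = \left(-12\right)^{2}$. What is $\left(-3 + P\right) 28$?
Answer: $-20244$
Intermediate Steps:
$P = -720$ ($P = - 5 \left(-12\right)^{2} = \left(-5\right) 144 = -720$)
$\left(-3 + P\right) 28 = \left(-3 - 720\right) 28 = \left(-723\right) 28 = -20244$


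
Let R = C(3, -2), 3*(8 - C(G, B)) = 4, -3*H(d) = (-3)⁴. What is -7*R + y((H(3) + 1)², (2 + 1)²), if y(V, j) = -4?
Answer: -152/3 ≈ -50.667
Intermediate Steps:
H(d) = -27 (H(d) = -⅓*(-3)⁴ = -⅓*81 = -27)
C(G, B) = 20/3 (C(G, B) = 8 - ⅓*4 = 8 - 4/3 = 20/3)
R = 20/3 ≈ 6.6667
-7*R + y((H(3) + 1)², (2 + 1)²) = -7*20/3 - 4 = -140/3 - 4 = -152/3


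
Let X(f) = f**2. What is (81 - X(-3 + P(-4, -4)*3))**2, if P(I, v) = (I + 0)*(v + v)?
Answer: 73410624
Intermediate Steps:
P(I, v) = 2*I*v (P(I, v) = I*(2*v) = 2*I*v)
(81 - X(-3 + P(-4, -4)*3))**2 = (81 - (-3 + (2*(-4)*(-4))*3)**2)**2 = (81 - (-3 + 32*3)**2)**2 = (81 - (-3 + 96)**2)**2 = (81 - 1*93**2)**2 = (81 - 1*8649)**2 = (81 - 8649)**2 = (-8568)**2 = 73410624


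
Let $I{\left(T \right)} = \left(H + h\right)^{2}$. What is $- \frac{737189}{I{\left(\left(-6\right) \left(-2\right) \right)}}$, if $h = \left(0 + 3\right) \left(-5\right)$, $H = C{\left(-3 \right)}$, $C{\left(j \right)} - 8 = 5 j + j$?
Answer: $- \frac{737189}{625} \approx -1179.5$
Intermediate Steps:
$C{\left(j \right)} = 8 + 6 j$ ($C{\left(j \right)} = 8 + \left(5 j + j\right) = 8 + 6 j$)
$H = -10$ ($H = 8 + 6 \left(-3\right) = 8 - 18 = -10$)
$h = -15$ ($h = 3 \left(-5\right) = -15$)
$I{\left(T \right)} = 625$ ($I{\left(T \right)} = \left(-10 - 15\right)^{2} = \left(-25\right)^{2} = 625$)
$- \frac{737189}{I{\left(\left(-6\right) \left(-2\right) \right)}} = - \frac{737189}{625}$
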